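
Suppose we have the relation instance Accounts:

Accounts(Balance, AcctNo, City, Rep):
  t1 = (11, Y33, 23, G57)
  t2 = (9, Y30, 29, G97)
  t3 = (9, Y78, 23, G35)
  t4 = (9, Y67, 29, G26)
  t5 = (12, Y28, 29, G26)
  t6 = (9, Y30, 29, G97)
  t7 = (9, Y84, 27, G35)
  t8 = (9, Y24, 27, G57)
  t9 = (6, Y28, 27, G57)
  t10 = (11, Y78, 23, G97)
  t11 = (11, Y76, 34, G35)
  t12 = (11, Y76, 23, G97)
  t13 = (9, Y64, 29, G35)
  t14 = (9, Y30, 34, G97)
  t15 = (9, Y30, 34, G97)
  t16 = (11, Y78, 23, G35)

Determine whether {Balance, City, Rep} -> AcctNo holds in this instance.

No

(Balance=11, City=23, Rep=G57): row 1 → AcctNo = Y33 ✓
(Balance=9, City=29, Rep=G97): rows 2, 6 → AcctNo = Y30, Y30 ✓
(Balance=9, City=23, Rep=G35): row 3 → AcctNo = Y78 ✓
(Balance=9, City=29, Rep=G26): row 4 → AcctNo = Y67 ✓
(Balance=12, City=29, Rep=G26): row 5 → AcctNo = Y28 ✓
(Balance=9, City=27, Rep=G35): row 7 → AcctNo = Y84 ✓
(Balance=9, City=27, Rep=G57): row 8 → AcctNo = Y24 ✓
(Balance=6, City=27, Rep=G57): row 9 → AcctNo = Y28 ✓
(Balance=11, City=23, Rep=G97): rows 10, 12 → AcctNo takes values {Y78, Y76} — violation
(Balance=11, City=34, Rep=G35): row 11 → AcctNo = Y76 ✓
(Balance=9, City=29, Rep=G35): row 13 → AcctNo = Y64 ✓
(Balance=9, City=34, Rep=G97): rows 14, 15 → AcctNo = Y30, Y30 ✓
(Balance=11, City=23, Rep=G35): row 16 → AcctNo = Y78 ✓
Two rows agree on {Balance, City, Rep} but differ on AcctNo, so {Balance, City, Rep} -> AcctNo does not hold.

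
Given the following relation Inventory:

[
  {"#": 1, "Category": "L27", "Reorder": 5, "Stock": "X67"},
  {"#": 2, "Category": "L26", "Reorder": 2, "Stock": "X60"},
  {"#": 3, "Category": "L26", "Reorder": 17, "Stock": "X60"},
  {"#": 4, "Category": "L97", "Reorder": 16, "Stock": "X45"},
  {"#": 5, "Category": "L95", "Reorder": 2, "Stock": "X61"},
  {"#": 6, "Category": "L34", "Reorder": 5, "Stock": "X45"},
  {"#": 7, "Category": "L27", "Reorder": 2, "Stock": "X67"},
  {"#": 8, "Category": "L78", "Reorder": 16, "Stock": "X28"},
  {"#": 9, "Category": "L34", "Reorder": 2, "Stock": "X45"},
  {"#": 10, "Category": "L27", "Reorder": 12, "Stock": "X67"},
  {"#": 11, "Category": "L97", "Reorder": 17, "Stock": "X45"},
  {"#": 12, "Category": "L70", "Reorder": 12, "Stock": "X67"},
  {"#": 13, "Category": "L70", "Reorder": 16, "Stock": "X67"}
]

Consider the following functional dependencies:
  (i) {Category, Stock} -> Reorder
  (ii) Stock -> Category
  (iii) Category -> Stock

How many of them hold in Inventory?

(i) {Category, Stock} -> Reorder: (Category=L27, Stock=X67): rows 1, 7, 10 → Reorder takes values {5, 2, 12} — violation; (Category=L26, Stock=X60): rows 2, 3 → Reorder takes values {2, 17} — violation; (Category=L97, Stock=X45): rows 4, 11 → Reorder takes values {16, 17} — violation; (Category=L34, Stock=X45): rows 6, 9 → Reorder takes values {5, 2} — violation; (Category=L70, Stock=X67): rows 12, 13 → Reorder takes values {12, 16} — violation — fails.
(ii) Stock -> Category: Stock=X67: rows 1, 7, 10, 12, 13 → Category takes values {L27, L70} — violation; Stock=X45: rows 4, 6, 9, 11 → Category takes values {L97, L34} — violation — fails.
(iii) Category -> Stock: every LHS value maps to a single RHS value — holds.
1 of the 3 dependencies holds.

1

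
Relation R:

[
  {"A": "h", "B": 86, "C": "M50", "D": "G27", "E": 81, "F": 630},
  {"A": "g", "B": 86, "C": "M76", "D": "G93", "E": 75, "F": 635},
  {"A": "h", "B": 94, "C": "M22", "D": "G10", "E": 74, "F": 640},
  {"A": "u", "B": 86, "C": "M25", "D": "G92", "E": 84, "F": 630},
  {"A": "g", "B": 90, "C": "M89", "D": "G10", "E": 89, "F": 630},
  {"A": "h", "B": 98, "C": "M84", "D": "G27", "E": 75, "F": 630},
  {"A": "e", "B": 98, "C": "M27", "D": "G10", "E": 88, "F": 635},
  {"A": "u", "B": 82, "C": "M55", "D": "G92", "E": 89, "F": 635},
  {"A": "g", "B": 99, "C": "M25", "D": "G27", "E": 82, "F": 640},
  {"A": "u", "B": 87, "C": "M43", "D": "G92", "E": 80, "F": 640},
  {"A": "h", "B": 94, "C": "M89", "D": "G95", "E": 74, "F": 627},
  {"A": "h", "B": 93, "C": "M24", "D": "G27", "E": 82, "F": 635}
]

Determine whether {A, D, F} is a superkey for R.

Two distinct rows share (A=h, D=G27, F=630), so {A, D, F} does not determine every attribute — not a superkey.

No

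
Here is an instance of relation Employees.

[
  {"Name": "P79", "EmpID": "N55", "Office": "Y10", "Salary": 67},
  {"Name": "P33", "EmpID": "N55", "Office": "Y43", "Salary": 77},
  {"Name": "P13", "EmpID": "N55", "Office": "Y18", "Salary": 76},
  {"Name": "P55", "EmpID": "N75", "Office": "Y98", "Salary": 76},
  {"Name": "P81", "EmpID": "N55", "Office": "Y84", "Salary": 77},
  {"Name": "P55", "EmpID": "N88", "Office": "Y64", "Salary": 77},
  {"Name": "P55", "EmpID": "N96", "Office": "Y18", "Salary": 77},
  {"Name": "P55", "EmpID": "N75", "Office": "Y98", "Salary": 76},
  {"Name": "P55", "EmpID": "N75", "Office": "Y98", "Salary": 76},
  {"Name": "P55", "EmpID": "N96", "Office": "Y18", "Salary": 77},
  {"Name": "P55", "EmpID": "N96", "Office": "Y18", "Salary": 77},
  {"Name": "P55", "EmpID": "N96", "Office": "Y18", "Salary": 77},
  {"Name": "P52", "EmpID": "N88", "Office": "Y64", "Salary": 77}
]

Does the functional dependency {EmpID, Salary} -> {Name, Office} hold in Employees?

(EmpID=N55, Salary=67): 1 row → {Name,Office} = (P79, Y10) ✓
(EmpID=N55, Salary=77): 2 rows → {Name,Office} takes values {(P33, Y43), (P81, Y84)} — violation
(EmpID=N55, Salary=76): 1 row → {Name,Office} = (P13, Y18) ✓
(EmpID=N75, Salary=76): 3 rows → {Name,Office} = (P55, Y98), (P55, Y98), (P55, Y98) ✓
(EmpID=N88, Salary=77): 2 rows → {Name,Office} takes values {(P55, Y64), (P52, Y64)} — violation
(EmpID=N96, Salary=77): 4 rows → {Name,Office} = (P55, Y18), (P55, Y18), (P55, Y18), (P55, Y18) ✓
Two rows agree on {EmpID, Salary} but differ on {Name, Office}, so {EmpID, Salary} -> {Name, Office} does not hold.

No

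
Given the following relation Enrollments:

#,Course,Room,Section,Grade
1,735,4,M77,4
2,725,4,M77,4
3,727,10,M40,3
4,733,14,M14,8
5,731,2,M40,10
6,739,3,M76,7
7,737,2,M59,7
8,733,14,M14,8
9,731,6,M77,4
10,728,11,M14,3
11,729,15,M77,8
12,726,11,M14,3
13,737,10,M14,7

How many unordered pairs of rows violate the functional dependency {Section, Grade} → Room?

2

(Section=M77, Grade=4): violating pairs (1,9), (2,9) — 2 pairs.
(Section=M14, Grade=8): all 2 rows agree on Room — 0 pairs.
(Section=M14, Grade=3): all 2 rows agree on Room — 0 pairs.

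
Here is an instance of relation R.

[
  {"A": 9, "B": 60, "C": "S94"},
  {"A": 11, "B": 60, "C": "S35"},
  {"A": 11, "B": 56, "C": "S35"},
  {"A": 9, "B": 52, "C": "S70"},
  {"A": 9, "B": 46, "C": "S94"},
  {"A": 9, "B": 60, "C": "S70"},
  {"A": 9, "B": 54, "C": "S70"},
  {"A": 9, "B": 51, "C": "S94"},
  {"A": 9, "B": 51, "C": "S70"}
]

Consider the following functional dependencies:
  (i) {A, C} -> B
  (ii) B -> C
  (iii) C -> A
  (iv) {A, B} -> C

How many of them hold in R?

(i) {A, C} -> B: (A=9, C=S94): 3 rows → B takes values {60, 46, 51} — violation; (A=11, C=S35): 2 rows → B takes values {60, 56} — violation; (A=9, C=S70): 4 rows → B takes values {52, 60, 54, 51} — violation — fails.
(ii) B -> C: B=60: 3 rows → C takes values {S94, S35, S70} — violation; B=51: 2 rows → C takes values {S94, S70} — violation — fails.
(iii) C -> A: every LHS value maps to a single RHS value — holds.
(iv) {A, B} -> C: (A=9, B=60): 2 rows → C takes values {S94, S70} — violation; (A=9, B=51): 2 rows → C takes values {S94, S70} — violation — fails.
1 of the 4 dependencies holds.

1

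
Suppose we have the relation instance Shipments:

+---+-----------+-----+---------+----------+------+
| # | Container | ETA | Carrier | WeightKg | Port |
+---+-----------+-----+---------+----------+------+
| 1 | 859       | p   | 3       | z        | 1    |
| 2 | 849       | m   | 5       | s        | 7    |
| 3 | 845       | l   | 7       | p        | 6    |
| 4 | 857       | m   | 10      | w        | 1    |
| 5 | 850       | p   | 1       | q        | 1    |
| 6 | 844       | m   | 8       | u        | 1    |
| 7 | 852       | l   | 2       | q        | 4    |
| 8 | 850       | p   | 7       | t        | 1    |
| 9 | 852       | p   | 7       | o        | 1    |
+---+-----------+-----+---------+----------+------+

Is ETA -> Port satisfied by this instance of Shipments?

ETA=p: rows 1, 5, 8, 9 → Port = 1, 1, 1, 1 ✓
ETA=m: rows 2, 4, 6 → Port takes values {7, 1} — violation
ETA=l: rows 3, 7 → Port takes values {6, 4} — violation
Two rows agree on ETA but differ on Port, so ETA -> Port does not hold.

No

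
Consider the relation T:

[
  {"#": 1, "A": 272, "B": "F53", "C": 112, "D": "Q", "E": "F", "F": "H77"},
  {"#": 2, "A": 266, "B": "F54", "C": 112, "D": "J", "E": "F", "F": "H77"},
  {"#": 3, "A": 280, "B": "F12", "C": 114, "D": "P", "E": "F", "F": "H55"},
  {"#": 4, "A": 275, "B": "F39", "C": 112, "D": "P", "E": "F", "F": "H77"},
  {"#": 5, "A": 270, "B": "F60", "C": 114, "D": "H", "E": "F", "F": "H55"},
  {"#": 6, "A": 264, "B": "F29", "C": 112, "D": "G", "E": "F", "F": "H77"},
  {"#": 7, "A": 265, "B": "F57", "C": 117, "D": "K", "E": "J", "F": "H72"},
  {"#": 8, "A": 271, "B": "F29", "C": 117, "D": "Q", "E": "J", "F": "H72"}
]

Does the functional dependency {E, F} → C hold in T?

Yes

(E=F, F=H77): rows 1, 2, 4, 6 → C = 112, 112, 112, 112 ✓
(E=F, F=H55): rows 3, 5 → C = 114, 114 ✓
(E=J, F=H72): rows 7, 8 → C = 117, 117 ✓
Every {E, F} value is associated with a single C value, so {E, F} → C holds.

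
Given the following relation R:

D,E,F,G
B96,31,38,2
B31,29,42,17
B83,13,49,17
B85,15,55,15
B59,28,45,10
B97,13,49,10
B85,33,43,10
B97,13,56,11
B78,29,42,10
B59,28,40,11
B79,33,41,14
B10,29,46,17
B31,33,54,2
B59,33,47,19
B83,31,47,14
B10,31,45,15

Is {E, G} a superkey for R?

No

Two distinct rows share (E=29, G=17), so {E, G} does not determine every attribute — not a superkey.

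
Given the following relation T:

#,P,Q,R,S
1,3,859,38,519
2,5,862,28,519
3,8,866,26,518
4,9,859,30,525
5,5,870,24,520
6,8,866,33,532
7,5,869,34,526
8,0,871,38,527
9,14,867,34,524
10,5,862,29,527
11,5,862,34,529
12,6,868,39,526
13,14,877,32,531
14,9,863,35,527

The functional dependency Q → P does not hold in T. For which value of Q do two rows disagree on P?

859

Q=859: rows 1, 4 → P takes values {3, 9} — violation
Q=862: rows 2, 10, 11 → P = 5, 5, 5 ✓
Q=866: rows 3, 6 → P = 8, 8 ✓
Q=870: row 5 → P = 5 ✓
Q=869: row 7 → P = 5 ✓
Q=871: row 8 → P = 0 ✓
Q=867: row 9 → P = 14 ✓
Q=868: row 12 → P = 6 ✓
Q=877: row 13 → P = 14 ✓
Q=863: row 14 → P = 9 ✓
The only Q value with inconsistent P is Q=859.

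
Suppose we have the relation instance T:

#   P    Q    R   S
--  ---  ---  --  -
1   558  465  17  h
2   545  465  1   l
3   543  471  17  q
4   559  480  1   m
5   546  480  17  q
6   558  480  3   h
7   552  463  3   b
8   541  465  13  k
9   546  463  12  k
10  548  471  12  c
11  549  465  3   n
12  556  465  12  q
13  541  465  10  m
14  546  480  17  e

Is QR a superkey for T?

Rows 5 and 14 have the same QR value (Q=480, R=17) but are distinct tuples, so QR does not determine every attribute — not a superkey.

No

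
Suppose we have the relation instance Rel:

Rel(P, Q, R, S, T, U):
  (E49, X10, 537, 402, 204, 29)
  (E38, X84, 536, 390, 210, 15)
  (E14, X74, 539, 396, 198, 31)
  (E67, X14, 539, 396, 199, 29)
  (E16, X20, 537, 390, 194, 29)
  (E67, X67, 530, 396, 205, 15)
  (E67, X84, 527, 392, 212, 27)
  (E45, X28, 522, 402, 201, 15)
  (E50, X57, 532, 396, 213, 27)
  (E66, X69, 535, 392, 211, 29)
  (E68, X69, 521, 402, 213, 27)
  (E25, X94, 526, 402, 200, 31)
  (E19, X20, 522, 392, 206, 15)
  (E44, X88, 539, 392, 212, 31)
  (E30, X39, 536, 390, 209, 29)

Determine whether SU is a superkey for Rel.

Two distinct rows share (S=390, U=29), so SU does not determine every attribute — not a superkey.

No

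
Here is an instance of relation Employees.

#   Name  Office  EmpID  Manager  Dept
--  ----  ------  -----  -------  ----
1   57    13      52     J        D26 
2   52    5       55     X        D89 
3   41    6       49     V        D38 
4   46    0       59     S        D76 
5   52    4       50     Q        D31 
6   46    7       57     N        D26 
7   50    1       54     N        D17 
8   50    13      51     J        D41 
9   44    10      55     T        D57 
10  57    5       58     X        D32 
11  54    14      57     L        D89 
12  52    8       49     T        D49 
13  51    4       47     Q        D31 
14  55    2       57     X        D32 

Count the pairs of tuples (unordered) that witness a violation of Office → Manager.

Office=13: all 2 rows agree on Manager — 0 pairs.
Office=5: all 2 rows agree on Manager — 0 pairs.
Office=4: all 2 rows agree on Manager — 0 pairs.

0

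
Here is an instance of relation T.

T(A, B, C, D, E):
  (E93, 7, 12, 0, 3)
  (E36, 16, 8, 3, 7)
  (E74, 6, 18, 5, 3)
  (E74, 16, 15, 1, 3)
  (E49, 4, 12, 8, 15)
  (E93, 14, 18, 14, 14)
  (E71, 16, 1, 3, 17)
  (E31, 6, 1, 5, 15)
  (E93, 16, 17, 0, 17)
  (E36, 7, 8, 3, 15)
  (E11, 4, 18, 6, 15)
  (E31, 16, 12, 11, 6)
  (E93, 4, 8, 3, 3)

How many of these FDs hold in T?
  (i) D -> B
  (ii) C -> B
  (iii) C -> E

0

(i) D -> B: D=0: 2 rows → B takes values {7, 16} — violation; D=3: 4 rows → B takes values {16, 7, 4} — violation — fails.
(ii) C -> B: C=12: 3 rows → B takes values {7, 4, 16} — violation; C=8: 3 rows → B takes values {16, 7, 4} — violation; C=18: 3 rows → B takes values {6, 14, 4} — violation; C=1: 2 rows → B takes values {16, 6} — violation — fails.
(iii) C -> E: C=12: 3 rows → E takes values {3, 15, 6} — violation; C=8: 3 rows → E takes values {7, 15, 3} — violation; C=18: 3 rows → E takes values {3, 14, 15} — violation; C=1: 2 rows → E takes values {17, 15} — violation — fails.
None of the 3 dependencies hold.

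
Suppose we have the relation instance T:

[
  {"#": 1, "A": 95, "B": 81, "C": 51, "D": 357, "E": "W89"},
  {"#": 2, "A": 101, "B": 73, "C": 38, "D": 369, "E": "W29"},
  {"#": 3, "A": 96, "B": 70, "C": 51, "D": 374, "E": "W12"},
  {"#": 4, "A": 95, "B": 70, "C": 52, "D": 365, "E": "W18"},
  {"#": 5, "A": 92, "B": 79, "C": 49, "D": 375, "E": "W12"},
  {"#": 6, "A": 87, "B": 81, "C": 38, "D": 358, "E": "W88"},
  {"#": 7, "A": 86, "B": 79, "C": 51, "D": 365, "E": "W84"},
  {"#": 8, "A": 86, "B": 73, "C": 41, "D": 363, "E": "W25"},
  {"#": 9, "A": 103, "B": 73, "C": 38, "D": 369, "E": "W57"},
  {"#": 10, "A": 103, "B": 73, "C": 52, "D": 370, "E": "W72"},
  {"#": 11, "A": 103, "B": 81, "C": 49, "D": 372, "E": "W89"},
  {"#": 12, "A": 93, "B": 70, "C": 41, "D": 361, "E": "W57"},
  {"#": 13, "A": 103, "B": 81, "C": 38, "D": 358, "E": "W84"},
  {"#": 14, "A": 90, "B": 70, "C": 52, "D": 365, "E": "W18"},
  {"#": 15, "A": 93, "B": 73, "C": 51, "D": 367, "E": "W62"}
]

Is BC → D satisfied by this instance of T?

Yes

(B=81, C=51): row 1 → D = 357 ✓
(B=73, C=38): rows 2, 9 → D = 369, 369 ✓
(B=70, C=51): row 3 → D = 374 ✓
(B=70, C=52): rows 4, 14 → D = 365, 365 ✓
(B=79, C=49): row 5 → D = 375 ✓
(B=81, C=38): rows 6, 13 → D = 358, 358 ✓
(B=79, C=51): row 7 → D = 365 ✓
(B=73, C=41): row 8 → D = 363 ✓
(B=73, C=52): row 10 → D = 370 ✓
(B=81, C=49): row 11 → D = 372 ✓
(B=70, C=41): row 12 → D = 361 ✓
(B=73, C=51): row 15 → D = 367 ✓
Every BC value is associated with a single D value, so BC → D holds.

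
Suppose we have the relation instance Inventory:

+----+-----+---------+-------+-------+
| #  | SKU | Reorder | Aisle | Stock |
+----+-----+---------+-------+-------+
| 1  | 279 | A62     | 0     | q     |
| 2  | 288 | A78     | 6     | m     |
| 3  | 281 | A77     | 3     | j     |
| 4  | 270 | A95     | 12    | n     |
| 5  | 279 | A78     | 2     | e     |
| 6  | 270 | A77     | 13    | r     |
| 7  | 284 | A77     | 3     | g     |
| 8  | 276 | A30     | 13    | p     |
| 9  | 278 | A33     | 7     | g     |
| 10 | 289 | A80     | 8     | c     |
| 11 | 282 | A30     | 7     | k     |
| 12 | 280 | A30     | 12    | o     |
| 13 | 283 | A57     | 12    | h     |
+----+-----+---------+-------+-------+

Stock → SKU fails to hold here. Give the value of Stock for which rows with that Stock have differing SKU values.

g

Stock=q: row 1 → SKU = 279 ✓
Stock=m: row 2 → SKU = 288 ✓
Stock=j: row 3 → SKU = 281 ✓
Stock=n: row 4 → SKU = 270 ✓
Stock=e: row 5 → SKU = 279 ✓
Stock=r: row 6 → SKU = 270 ✓
Stock=g: rows 7, 9 → SKU takes values {284, 278} — violation
Stock=p: row 8 → SKU = 276 ✓
Stock=c: row 10 → SKU = 289 ✓
Stock=k: row 11 → SKU = 282 ✓
Stock=o: row 12 → SKU = 280 ✓
Stock=h: row 13 → SKU = 283 ✓
The only Stock value with inconsistent SKU is Stock=g.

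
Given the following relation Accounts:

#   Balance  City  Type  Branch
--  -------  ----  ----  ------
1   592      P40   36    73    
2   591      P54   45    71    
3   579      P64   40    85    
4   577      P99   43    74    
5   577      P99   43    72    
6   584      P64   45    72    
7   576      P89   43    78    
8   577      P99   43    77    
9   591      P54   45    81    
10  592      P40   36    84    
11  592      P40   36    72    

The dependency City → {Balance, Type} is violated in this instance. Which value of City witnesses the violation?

P64

City=P40: rows 1, 10, 11 → {Balance,Type} = (592, 36), (592, 36), (592, 36) ✓
City=P54: rows 2, 9 → {Balance,Type} = (591, 45), (591, 45) ✓
City=P64: rows 3, 6 → {Balance,Type} takes values {(579, 40), (584, 45)} — violation
City=P99: rows 4, 5, 8 → {Balance,Type} = (577, 43), (577, 43), (577, 43) ✓
City=P89: row 7 → {Balance,Type} = (576, 43) ✓
The only City value with inconsistent RHS is City=P64.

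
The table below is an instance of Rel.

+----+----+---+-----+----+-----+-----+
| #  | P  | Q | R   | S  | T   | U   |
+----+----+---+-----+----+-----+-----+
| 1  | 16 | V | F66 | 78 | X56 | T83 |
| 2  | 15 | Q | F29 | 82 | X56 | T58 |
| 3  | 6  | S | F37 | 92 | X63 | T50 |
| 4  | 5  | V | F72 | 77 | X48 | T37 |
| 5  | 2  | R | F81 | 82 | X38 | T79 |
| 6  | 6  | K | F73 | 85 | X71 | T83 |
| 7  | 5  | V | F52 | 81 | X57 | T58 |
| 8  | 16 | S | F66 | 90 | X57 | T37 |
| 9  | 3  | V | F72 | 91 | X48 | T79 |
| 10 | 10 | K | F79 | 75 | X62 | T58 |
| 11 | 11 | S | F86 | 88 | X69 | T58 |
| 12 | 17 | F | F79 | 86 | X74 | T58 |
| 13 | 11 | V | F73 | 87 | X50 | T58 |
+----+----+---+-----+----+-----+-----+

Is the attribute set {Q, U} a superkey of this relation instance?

No

Rows 7 and 13 have the same {Q, U} value (Q=V, U=T58) but are distinct tuples, so {Q, U} does not determine every attribute — not a superkey.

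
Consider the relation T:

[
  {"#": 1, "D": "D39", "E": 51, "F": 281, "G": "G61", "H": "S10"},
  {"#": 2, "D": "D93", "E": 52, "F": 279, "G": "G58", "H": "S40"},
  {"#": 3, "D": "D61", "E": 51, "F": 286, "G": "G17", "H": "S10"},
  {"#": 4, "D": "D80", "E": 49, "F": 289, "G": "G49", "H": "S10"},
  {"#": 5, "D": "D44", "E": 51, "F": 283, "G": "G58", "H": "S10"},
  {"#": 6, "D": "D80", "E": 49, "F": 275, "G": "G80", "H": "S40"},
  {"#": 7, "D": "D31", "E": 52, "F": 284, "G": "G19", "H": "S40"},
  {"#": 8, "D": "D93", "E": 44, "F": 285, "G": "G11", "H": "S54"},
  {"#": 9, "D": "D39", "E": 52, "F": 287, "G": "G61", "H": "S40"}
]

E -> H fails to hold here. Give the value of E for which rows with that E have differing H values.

49

E=51: rows 1, 3, 5 → H = S10, S10, S10 ✓
E=52: rows 2, 7, 9 → H = S40, S40, S40 ✓
E=49: rows 4, 6 → H takes values {S10, S40} — violation
E=44: row 8 → H = S54 ✓
The only E value with inconsistent H is E=49.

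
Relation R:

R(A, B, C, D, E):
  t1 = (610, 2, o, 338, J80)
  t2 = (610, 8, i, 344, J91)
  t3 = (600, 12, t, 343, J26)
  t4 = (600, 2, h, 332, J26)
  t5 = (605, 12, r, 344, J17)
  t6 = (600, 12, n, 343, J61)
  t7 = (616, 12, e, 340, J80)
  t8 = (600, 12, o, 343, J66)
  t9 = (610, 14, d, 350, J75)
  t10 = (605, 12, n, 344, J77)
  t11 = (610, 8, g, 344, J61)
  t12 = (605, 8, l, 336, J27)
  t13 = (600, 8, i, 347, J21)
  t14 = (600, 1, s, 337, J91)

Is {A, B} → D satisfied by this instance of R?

(A=610, B=2): row 1 → D = 338 ✓
(A=610, B=8): rows 2, 11 → D = 344, 344 ✓
(A=600, B=12): rows 3, 6, 8 → D = 343, 343, 343 ✓
(A=600, B=2): row 4 → D = 332 ✓
(A=605, B=12): rows 5, 10 → D = 344, 344 ✓
(A=616, B=12): row 7 → D = 340 ✓
(A=610, B=14): row 9 → D = 350 ✓
(A=605, B=8): row 12 → D = 336 ✓
(A=600, B=8): row 13 → D = 347 ✓
(A=600, B=1): row 14 → D = 337 ✓
Every {A, B} value is associated with a single D value, so {A, B} → D holds.

Yes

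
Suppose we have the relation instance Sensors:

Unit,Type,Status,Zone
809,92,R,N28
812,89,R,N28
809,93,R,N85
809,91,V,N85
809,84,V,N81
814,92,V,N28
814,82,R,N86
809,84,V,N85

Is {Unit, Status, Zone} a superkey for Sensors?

Two distinct rows share (Unit=809, Status=V, Zone=N85), so {Unit, Status, Zone} does not determine every attribute — not a superkey.

No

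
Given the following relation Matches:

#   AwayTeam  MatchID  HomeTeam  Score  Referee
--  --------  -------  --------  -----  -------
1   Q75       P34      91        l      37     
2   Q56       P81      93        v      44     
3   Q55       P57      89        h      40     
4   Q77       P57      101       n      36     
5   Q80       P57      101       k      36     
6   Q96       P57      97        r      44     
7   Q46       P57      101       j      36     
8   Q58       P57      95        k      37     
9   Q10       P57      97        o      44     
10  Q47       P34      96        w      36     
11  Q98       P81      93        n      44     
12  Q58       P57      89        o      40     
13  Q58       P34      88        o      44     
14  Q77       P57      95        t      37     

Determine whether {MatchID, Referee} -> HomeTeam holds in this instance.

(MatchID=P34, Referee=37): row 1 → HomeTeam = 91 ✓
(MatchID=P81, Referee=44): rows 2, 11 → HomeTeam = 93, 93 ✓
(MatchID=P57, Referee=40): rows 3, 12 → HomeTeam = 89, 89 ✓
(MatchID=P57, Referee=36): rows 4, 5, 7 → HomeTeam = 101, 101, 101 ✓
(MatchID=P57, Referee=44): rows 6, 9 → HomeTeam = 97, 97 ✓
(MatchID=P57, Referee=37): rows 8, 14 → HomeTeam = 95, 95 ✓
(MatchID=P34, Referee=36): row 10 → HomeTeam = 96 ✓
(MatchID=P34, Referee=44): row 13 → HomeTeam = 88 ✓
Every {MatchID, Referee} value is associated with a single HomeTeam value, so {MatchID, Referee} -> HomeTeam holds.

Yes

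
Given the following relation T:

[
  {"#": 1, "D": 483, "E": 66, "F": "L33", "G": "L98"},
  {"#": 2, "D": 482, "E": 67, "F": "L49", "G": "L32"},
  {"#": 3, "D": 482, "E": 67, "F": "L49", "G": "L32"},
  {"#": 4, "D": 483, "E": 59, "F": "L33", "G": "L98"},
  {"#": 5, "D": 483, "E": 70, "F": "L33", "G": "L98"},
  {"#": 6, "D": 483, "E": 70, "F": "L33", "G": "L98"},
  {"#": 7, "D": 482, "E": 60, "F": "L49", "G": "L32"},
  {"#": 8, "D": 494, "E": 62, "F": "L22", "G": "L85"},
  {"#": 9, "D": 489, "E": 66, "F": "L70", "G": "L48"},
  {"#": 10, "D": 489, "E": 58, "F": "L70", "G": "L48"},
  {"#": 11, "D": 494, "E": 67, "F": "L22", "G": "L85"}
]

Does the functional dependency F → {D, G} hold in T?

F=L33: rows 1, 4, 5, 6 → {D,G} = (483, L98), (483, L98), (483, L98), (483, L98) ✓
F=L49: rows 2, 3, 7 → {D,G} = (482, L32), (482, L32), (482, L32) ✓
F=L22: rows 8, 11 → {D,G} = (494, L85), (494, L85) ✓
F=L70: rows 9, 10 → {D,G} = (489, L48), (489, L48) ✓
Every F value is associated with a single {D, G} value, so F → {D, G} holds.

Yes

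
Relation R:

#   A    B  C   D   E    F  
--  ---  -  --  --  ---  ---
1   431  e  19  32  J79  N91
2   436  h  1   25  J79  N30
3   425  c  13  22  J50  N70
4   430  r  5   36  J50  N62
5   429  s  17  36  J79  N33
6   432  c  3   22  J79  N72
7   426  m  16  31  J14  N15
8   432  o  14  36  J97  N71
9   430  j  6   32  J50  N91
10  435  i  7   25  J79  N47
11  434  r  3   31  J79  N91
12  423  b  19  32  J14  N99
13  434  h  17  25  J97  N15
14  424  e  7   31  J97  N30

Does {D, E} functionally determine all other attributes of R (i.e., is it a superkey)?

No

Rows 2 and 10 have the same {D, E} value (D=25, E=J79) but are distinct tuples, so {D, E} does not determine every attribute — not a superkey.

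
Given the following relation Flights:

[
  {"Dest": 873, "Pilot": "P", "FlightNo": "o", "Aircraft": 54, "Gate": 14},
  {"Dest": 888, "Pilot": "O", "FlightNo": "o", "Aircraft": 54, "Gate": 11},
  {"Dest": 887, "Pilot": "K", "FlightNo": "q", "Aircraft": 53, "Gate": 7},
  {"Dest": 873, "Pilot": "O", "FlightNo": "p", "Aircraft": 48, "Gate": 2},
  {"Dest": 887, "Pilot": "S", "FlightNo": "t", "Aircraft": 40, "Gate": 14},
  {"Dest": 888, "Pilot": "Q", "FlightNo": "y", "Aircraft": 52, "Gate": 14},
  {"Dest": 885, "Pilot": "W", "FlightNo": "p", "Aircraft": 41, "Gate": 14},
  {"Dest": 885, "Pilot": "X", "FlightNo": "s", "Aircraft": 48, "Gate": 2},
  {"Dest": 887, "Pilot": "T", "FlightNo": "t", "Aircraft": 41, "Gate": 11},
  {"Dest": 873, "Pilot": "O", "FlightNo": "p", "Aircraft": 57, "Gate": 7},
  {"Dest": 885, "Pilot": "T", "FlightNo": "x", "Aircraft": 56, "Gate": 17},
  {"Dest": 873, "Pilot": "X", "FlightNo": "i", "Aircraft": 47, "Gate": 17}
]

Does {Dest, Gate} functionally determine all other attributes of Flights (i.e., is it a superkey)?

All 12 rows have distinct {Dest, Gate} values, so {Dest, Gate} → (all attributes) holds and {Dest, Gate} is a superkey.

Yes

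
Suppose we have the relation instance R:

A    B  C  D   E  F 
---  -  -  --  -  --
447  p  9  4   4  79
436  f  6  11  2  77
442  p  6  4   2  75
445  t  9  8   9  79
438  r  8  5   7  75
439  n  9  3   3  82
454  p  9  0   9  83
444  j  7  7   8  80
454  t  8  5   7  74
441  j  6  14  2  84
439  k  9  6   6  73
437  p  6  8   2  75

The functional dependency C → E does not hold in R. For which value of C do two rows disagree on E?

C=9: 5 rows → E takes values {4, 9, 3, 6} — violation
C=6: 4 rows → E = 2, 2, 2, 2 ✓
C=8: 2 rows → E = 7, 7 ✓
C=7: 1 row → E = 8 ✓
The only C value with inconsistent E is C=9.

9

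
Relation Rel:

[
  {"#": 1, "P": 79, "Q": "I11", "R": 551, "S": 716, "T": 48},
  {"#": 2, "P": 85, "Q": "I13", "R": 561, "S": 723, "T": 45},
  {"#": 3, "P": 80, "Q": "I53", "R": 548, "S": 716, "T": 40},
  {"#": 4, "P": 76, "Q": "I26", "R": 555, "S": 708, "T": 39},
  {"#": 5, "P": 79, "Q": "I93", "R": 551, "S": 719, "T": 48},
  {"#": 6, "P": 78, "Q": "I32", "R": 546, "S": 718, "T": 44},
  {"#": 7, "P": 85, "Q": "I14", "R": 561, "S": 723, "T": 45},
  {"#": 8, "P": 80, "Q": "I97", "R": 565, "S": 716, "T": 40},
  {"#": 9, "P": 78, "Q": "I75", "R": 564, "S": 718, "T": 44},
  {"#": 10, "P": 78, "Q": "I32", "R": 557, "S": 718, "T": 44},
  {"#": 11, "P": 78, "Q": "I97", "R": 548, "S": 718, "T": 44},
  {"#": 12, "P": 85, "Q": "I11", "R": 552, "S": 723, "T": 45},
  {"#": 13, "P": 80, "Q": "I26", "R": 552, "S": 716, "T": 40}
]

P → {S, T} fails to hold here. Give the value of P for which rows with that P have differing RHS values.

79

P=79: rows 1, 5 → {S,T} takes values {(716, 48), (719, 48)} — violation
P=85: rows 2, 7, 12 → {S,T} = (723, 45), (723, 45), (723, 45) ✓
P=80: rows 3, 8, 13 → {S,T} = (716, 40), (716, 40), (716, 40) ✓
P=76: row 4 → {S,T} = (708, 39) ✓
P=78: rows 6, 9, 10, 11 → {S,T} = (718, 44), (718, 44), (718, 44), (718, 44) ✓
The only P value with inconsistent RHS is P=79.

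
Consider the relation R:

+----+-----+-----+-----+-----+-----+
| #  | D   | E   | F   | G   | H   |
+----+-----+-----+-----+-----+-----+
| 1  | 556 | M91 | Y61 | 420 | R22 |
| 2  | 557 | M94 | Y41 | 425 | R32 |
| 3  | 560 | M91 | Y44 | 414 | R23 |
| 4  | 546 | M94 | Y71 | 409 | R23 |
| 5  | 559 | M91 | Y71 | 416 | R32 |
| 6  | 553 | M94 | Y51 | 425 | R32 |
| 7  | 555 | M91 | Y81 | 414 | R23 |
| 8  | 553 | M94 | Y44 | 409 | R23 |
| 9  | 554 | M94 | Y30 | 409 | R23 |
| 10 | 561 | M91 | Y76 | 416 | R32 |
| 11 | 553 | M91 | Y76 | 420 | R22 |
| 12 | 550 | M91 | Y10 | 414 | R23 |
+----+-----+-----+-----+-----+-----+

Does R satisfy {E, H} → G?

(E=M91, H=R22): rows 1, 11 → G = 420, 420 ✓
(E=M94, H=R32): rows 2, 6 → G = 425, 425 ✓
(E=M91, H=R23): rows 3, 7, 12 → G = 414, 414, 414 ✓
(E=M94, H=R23): rows 4, 8, 9 → G = 409, 409, 409 ✓
(E=M91, H=R32): rows 5, 10 → G = 416, 416 ✓
Every {E, H} value is associated with a single G value, so {E, H} → G holds.

Yes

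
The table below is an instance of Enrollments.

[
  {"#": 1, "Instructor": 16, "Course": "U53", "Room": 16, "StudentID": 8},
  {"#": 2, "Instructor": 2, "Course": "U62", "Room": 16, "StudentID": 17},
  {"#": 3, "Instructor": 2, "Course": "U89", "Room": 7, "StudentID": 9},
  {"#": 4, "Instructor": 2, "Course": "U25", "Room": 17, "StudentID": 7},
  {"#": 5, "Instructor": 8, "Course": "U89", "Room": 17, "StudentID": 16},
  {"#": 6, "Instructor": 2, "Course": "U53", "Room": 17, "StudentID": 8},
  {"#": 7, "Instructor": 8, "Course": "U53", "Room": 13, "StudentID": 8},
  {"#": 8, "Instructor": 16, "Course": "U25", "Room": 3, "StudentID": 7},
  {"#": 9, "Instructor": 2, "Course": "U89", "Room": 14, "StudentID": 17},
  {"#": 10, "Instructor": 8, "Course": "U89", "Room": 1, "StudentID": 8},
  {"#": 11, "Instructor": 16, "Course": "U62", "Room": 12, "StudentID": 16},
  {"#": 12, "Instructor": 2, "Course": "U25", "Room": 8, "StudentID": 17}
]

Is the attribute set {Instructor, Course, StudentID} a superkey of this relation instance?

Yes

All 12 rows have distinct {Instructor, Course, StudentID} values, so {Instructor, Course, StudentID} → (all attributes) holds and {Instructor, Course, StudentID} is a superkey.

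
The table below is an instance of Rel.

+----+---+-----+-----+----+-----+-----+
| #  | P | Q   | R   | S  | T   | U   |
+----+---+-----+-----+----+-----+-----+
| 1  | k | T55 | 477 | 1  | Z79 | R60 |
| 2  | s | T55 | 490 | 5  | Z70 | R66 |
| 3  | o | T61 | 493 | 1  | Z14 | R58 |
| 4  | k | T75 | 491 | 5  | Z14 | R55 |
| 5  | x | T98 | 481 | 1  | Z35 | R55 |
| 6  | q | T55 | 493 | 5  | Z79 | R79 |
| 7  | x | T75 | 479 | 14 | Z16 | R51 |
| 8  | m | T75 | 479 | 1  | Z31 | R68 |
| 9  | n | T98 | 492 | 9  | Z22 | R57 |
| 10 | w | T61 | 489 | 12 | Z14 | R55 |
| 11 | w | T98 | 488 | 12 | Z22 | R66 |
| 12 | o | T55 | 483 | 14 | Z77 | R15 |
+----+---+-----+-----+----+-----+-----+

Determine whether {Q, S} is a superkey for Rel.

No

Rows 2 and 6 have the same {Q, S} value (Q=T55, S=5) but are distinct tuples, so {Q, S} does not determine every attribute — not a superkey.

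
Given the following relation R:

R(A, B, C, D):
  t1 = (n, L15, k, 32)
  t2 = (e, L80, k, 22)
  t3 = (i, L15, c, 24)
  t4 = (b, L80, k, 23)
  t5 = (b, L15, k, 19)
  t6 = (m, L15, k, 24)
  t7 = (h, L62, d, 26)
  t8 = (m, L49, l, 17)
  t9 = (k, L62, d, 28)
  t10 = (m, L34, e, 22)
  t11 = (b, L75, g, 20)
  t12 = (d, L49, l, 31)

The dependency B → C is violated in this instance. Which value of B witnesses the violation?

B=L15: rows 1, 3, 5, 6 → C takes values {k, c} — violation
B=L80: rows 2, 4 → C = k, k ✓
B=L62: rows 7, 9 → C = d, d ✓
B=L49: rows 8, 12 → C = l, l ✓
B=L34: row 10 → C = e ✓
B=L75: row 11 → C = g ✓
The only B value with inconsistent C is B=L15.

L15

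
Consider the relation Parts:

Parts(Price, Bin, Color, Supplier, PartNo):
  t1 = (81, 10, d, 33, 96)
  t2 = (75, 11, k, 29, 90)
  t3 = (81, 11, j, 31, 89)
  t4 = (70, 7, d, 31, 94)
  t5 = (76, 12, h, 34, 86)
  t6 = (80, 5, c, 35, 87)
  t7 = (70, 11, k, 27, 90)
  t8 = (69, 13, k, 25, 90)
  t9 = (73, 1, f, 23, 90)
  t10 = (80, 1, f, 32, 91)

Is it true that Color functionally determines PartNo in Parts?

No

Color=d: rows 1, 4 → PartNo takes values {96, 94} — violation
Color=k: rows 2, 7, 8 → PartNo = 90, 90, 90 ✓
Color=j: row 3 → PartNo = 89 ✓
Color=h: row 5 → PartNo = 86 ✓
Color=c: row 6 → PartNo = 87 ✓
Color=f: rows 9, 10 → PartNo takes values {90, 91} — violation
Two rows agree on Color but differ on PartNo, so Color → PartNo does not hold.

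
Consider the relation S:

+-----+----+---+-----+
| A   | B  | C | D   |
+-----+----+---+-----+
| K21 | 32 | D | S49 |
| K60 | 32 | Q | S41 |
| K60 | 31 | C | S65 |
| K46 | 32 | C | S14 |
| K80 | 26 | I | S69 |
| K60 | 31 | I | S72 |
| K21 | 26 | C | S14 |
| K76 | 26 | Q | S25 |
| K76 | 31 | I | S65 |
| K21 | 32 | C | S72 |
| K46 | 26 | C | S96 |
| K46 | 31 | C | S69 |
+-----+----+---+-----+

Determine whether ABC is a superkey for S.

Yes

All 12 rows have distinct ABC values, so ABC → (all attributes) holds and ABC is a superkey.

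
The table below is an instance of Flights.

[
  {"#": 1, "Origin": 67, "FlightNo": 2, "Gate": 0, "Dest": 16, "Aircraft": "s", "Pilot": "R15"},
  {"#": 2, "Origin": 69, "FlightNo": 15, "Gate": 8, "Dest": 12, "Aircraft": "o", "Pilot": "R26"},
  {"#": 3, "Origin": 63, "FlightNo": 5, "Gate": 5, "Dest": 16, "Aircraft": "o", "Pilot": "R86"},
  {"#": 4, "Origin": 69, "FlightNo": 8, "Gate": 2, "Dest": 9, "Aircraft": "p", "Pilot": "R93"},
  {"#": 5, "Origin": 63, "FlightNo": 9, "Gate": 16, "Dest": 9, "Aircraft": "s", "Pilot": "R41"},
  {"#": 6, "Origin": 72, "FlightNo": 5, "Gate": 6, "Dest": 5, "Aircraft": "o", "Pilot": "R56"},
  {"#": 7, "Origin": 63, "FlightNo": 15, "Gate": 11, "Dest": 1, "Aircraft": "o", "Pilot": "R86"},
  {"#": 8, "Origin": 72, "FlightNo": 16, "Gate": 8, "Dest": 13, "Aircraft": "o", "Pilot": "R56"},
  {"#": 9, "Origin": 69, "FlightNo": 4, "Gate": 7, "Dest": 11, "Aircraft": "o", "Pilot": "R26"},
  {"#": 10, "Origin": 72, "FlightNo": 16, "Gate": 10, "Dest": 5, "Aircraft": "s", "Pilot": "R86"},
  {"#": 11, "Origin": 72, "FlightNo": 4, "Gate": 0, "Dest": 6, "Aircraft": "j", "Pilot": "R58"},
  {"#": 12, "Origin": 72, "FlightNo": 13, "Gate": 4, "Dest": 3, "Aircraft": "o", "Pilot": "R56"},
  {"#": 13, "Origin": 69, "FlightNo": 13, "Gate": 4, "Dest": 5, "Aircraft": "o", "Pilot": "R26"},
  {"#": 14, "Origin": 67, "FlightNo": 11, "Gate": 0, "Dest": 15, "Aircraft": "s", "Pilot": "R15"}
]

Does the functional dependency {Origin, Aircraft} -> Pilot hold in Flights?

(Origin=67, Aircraft=s): rows 1, 14 → Pilot = R15, R15 ✓
(Origin=69, Aircraft=o): rows 2, 9, 13 → Pilot = R26, R26, R26 ✓
(Origin=63, Aircraft=o): rows 3, 7 → Pilot = R86, R86 ✓
(Origin=69, Aircraft=p): row 4 → Pilot = R93 ✓
(Origin=63, Aircraft=s): row 5 → Pilot = R41 ✓
(Origin=72, Aircraft=o): rows 6, 8, 12 → Pilot = R56, R56, R56 ✓
(Origin=72, Aircraft=s): row 10 → Pilot = R86 ✓
(Origin=72, Aircraft=j): row 11 → Pilot = R58 ✓
Every {Origin, Aircraft} value is associated with a single Pilot value, so {Origin, Aircraft} -> Pilot holds.

Yes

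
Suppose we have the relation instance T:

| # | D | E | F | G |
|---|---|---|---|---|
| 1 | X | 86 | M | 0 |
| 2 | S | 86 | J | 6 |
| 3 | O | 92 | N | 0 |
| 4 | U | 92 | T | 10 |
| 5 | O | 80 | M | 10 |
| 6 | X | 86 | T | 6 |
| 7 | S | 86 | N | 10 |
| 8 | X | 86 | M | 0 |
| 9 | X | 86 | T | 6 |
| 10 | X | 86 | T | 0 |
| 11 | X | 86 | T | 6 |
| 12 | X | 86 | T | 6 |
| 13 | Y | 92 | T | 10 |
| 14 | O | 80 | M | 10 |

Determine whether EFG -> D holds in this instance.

(E=86, F=M, G=0): rows 1, 8 → D = X, X ✓
(E=86, F=J, G=6): row 2 → D = S ✓
(E=92, F=N, G=0): row 3 → D = O ✓
(E=92, F=T, G=10): rows 4, 13 → D takes values {U, Y} — violation
(E=80, F=M, G=10): rows 5, 14 → D = O, O ✓
(E=86, F=T, G=6): rows 6, 9, 11, 12 → D = X, X, X, X ✓
(E=86, F=N, G=10): row 7 → D = S ✓
(E=86, F=T, G=0): row 10 → D = X ✓
Two rows agree on EFG but differ on D, so EFG -> D does not hold.

No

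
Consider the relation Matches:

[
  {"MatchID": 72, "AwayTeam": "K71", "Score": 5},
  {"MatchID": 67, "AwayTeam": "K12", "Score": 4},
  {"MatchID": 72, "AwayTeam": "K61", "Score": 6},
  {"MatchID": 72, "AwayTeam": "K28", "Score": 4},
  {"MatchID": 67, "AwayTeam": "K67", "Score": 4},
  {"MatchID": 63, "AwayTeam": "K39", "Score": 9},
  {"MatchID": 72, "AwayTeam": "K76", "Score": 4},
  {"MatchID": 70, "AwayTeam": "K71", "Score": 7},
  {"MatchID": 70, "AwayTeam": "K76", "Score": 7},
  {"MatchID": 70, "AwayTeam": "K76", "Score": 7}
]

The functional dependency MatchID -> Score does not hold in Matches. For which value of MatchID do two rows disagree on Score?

MatchID=72: 4 rows → Score takes values {5, 6, 4} — violation
MatchID=67: 2 rows → Score = 4, 4 ✓
MatchID=63: 1 row → Score = 9 ✓
MatchID=70: 3 rows → Score = 7, 7, 7 ✓
The only MatchID value with inconsistent Score is MatchID=72.

72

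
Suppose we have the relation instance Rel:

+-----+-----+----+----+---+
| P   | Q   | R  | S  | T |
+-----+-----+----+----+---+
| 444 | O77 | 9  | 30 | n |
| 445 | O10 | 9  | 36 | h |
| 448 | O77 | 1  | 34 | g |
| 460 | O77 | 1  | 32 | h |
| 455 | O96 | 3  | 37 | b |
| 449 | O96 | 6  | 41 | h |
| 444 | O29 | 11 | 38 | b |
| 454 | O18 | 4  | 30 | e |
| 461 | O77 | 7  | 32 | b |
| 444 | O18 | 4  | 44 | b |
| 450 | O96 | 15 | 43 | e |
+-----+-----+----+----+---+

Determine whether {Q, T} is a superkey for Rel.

Yes

All 11 rows have distinct {Q, T} values, so {Q, T} → (all attributes) holds and {Q, T} is a superkey.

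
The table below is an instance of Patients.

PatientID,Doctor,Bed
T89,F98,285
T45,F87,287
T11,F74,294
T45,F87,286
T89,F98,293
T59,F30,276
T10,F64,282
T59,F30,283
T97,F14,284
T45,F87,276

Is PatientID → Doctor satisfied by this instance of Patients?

Yes

PatientID=T89: 2 rows → Doctor = F98, F98 ✓
PatientID=T45: 3 rows → Doctor = F87, F87, F87 ✓
PatientID=T11: 1 row → Doctor = F74 ✓
PatientID=T59: 2 rows → Doctor = F30, F30 ✓
PatientID=T10: 1 row → Doctor = F64 ✓
PatientID=T97: 1 row → Doctor = F14 ✓
Every PatientID value is associated with a single Doctor value, so PatientID → Doctor holds.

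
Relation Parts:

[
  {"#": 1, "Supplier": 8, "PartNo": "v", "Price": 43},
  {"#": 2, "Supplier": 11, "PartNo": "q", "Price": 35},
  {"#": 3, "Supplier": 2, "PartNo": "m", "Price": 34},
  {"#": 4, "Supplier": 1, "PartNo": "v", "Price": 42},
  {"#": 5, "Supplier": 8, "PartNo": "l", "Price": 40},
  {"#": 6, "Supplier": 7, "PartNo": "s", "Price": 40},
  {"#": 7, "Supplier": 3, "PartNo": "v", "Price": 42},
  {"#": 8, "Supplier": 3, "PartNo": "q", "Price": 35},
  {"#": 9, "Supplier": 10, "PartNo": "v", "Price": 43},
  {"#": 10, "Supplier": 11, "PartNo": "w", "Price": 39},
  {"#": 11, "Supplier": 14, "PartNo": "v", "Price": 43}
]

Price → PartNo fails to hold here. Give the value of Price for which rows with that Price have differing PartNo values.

Price=43: rows 1, 9, 11 → PartNo = v, v, v ✓
Price=35: rows 2, 8 → PartNo = q, q ✓
Price=34: row 3 → PartNo = m ✓
Price=42: rows 4, 7 → PartNo = v, v ✓
Price=40: rows 5, 6 → PartNo takes values {l, s} — violation
Price=39: row 10 → PartNo = w ✓
The only Price value with inconsistent PartNo is Price=40.

40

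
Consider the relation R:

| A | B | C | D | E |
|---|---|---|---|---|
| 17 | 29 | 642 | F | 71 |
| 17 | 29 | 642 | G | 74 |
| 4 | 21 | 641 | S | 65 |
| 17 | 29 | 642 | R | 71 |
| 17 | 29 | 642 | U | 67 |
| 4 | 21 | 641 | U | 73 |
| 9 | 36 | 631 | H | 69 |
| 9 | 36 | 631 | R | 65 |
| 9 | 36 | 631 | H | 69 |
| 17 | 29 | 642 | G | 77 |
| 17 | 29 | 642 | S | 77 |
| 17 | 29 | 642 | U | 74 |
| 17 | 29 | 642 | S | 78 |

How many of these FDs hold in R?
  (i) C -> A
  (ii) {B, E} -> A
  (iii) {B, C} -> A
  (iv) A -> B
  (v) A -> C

(i) C -> A: every LHS value maps to a single RHS value — holds.
(ii) {B, E} -> A: every LHS value maps to a single RHS value — holds.
(iii) {B, C} -> A: every LHS value maps to a single RHS value — holds.
(iv) A -> B: every LHS value maps to a single RHS value — holds.
(v) A -> C: every LHS value maps to a single RHS value — holds.
5 of the 5 dependencies hold.

5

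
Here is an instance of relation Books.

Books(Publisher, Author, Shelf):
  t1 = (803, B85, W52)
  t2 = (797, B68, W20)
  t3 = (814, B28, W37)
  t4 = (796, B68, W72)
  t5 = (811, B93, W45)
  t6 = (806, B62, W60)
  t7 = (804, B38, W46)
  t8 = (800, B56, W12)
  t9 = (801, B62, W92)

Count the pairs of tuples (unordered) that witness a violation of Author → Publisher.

2

Author=B68: violating pairs (2,4) — 1 pair.
Author=B62: violating pairs (6,9) — 1 pair.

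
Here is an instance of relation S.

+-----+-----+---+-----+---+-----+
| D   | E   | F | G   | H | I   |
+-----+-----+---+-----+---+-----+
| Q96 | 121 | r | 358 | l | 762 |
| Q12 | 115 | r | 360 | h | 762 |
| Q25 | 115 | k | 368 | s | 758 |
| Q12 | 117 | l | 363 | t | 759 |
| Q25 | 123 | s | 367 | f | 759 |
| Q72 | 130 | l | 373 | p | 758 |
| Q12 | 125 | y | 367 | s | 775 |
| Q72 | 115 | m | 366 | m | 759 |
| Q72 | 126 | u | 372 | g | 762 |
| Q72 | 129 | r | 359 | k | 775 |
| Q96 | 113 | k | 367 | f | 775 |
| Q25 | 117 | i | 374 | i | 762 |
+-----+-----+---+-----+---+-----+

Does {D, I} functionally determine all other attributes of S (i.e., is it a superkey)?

All 12 rows have distinct {D, I} values, so {D, I} → (all attributes) holds and {D, I} is a superkey.

Yes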